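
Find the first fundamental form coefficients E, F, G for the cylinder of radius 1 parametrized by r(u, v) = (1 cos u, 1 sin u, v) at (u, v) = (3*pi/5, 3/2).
E = 1;  F = 0;  G = 1

Partials: r_u = (-sin(u), cos(u), 0), r_v = (0, 0, 1). As functions of (u, v):
  E = r_u · r_u = 1,
  F = r_u · r_v = 0,
  G = r_v · r_v = 1.
Evaluating at (u, v) = (3*pi/5, 3/2): E = 1, F = 0, G = 1.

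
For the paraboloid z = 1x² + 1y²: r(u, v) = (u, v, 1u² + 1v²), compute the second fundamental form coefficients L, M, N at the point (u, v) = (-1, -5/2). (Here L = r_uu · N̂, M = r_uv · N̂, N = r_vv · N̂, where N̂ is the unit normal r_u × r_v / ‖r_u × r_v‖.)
L = sqrt(30)/15;  M = 0;  N = sqrt(30)/15

Compute the unit normal N̂(u, v) = (-2*u/sqrt(4*u^2 + 4*v^2 + 1), -2*v/sqrt(4*u^2 + 4*v^2 + 1), 1/sqrt(4*u^2 + 4*v^2 + 1)), and the second partials r_uu, r_uv, r_vv. Take dot products:
  L(u, v) = r_uu · N̂ = 2/sqrt(4*u^2 + 4*v^2 + 1),
  M(u, v) = r_uv · N̂ = 0,
  N(u, v) = r_vv · N̂ = 2/sqrt(4*u^2 + 4*v^2 + 1).
Evaluating at (u, v) = (-1, -5/2):
  L = sqrt(30)/15, M = 0, N = sqrt(30)/15.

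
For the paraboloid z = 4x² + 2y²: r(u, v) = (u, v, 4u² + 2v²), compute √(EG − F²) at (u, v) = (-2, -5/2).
√(EG − F²)|_{(-2, -5/2)} = sqrt(357)

E = 64*u^2 + 1, F = 32*u*v, G = 16*v^2 + 1; EG − F² = 64*u^2 + 16*v^2 + 1; √(EG − F²) = sqrt(64*u^2 + 16*v^2 + 1). At the given point: sqrt(357).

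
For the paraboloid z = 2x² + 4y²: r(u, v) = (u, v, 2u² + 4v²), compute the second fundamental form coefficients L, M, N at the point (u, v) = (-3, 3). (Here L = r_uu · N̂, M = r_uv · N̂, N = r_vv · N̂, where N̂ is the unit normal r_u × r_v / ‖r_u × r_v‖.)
L = 4*sqrt(721)/721;  M = 0;  N = 8*sqrt(721)/721

Compute the unit normal N̂(u, v) = (-4*u/sqrt(16*u^2 + 64*v^2 + 1), -8*v/sqrt(16*u^2 + 64*v^2 + 1), 1/sqrt(16*u^2 + 64*v^2 + 1)), and the second partials r_uu, r_uv, r_vv. Take dot products:
  L(u, v) = r_uu · N̂ = 4/sqrt(16*u^2 + 64*v^2 + 1),
  M(u, v) = r_uv · N̂ = 0,
  N(u, v) = r_vv · N̂ = 8/sqrt(16*u^2 + 64*v^2 + 1).
Evaluating at (u, v) = (-3, 3):
  L = 4*sqrt(721)/721, M = 0, N = 8*sqrt(721)/721.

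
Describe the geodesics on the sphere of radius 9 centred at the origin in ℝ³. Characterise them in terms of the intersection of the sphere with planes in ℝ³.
Geodesics on the sphere of radius 9 are great circles — circles of radius 9 obtained as the intersection of the sphere with planes through the origin (the centre of the sphere).

A curve α(t) of nonzero constant speed on the sphere of radius 9 is a geodesic iff its acceleration α̈ is everywhere normal to the surface, i.e. parallel to the radial vector α(t). Then d/dt(α × α̇) = α̇ × α̇ + α × α̈ = 0, so α × α̇ is a constant vector n ≠ 0 and α(t) · n = 0 for all t: α lies in the plane through the origin with normal n. The intersection of that plane with the sphere is a circle of radius 9 (a great circle). Conversely, a great circle traversed at constant speed has centripetal acceleration pointing at the origin, hence normal to the sphere, so every great circle is a geodesic.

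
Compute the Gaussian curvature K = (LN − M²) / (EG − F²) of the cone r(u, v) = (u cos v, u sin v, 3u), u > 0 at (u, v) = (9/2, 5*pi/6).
K = 0

Coefficients of the first fundamental form: E = 10, F = 0, G = u^2.
Coefficients of the second fundamental form: L = 0, M = 0, N = 3*sqrt(10)*u^2/(10*Abs(u)).
Assemble K = (LN − M²)/(EG − F²) = 0. At (u, v) = (9/2, 5*pi/6): K = 0.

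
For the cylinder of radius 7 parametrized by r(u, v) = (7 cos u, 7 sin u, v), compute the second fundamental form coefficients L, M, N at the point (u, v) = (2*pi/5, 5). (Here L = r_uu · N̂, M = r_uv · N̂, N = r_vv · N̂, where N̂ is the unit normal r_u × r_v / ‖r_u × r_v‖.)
L = -7;  M = 0;  N = 0

Compute the unit normal N̂(u, v) = (cos(u), sin(u), 0), and the second partials r_uu, r_uv, r_vv. Take dot products:
  L(u, v) = r_uu · N̂ = -7,
  M(u, v) = r_uv · N̂ = 0,
  N(u, v) = r_vv · N̂ = 0.
Evaluating at (u, v) = (2*pi/5, 5):
  L = -7, M = 0, N = 0.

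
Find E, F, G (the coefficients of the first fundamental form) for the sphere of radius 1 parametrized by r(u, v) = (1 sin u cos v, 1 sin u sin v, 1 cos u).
E = 1;  F = 0;  G = sin(u)^2

Compute partials: r_u = (cos(u)*cos(v), sin(v)*cos(u), -sin(u)), r_v = (-sin(u)*sin(v), sin(u)*cos(v), 0). Then
  E = r_u · r_u = 1,
  F = r_u · r_v = 0,
  G = r_v · r_v = sin(u)^2.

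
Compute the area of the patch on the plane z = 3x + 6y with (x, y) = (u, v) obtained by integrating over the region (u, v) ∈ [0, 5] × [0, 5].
Area = 25*sqrt(46)

Area = ∫∫ √(EG − F²) du dv with √(EG − F²) = sqrt(46). Integrating over [0, 5] × [0, 5] gives 25*sqrt(46).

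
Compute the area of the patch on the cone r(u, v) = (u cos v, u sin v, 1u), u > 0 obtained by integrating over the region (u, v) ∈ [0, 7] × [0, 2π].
Area = 49*sqrt(2)*pi

Area = ∫∫ √(EG − F²) du dv with √(EG − F²) = sqrt(2)*Abs(u). Integrating over [0, 7] × [0, 2π] gives 49*sqrt(2)*pi.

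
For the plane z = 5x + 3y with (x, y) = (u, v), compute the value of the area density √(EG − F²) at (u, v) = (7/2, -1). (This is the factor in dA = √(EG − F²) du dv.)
√(EG − F²)|_{(7/2, -1)} = sqrt(35)

E = 26, F = 15, G = 10, so EG − F² = 35. Taking the positive square root: √(EG − F²) = sqrt(35). At (u, v) = (7/2, -1): sqrt(35).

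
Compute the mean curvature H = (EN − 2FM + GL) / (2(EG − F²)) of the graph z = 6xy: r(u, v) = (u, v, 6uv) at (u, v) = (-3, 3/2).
H = 243*sqrt(406)/41209

With E = 36*v^2 + 1, F = 36*u*v, G = 36*u^2 + 1, L = 0, M = 6/sqrt(36*u^2 + 36*v^2 + 1), N = 0, assemble
  H = (EN − 2FM + GL) / (2(EG − F²)) = -216*u*v/(36*u^2 + 36*v^2 + 1)^(3/2).
At (u, v) = (-3, 3/2): H = 243*sqrt(406)/41209.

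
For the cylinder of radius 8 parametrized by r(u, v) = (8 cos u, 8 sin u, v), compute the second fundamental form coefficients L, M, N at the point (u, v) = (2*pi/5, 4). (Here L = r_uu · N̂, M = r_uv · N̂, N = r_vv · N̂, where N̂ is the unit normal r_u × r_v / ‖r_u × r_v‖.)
L = -8;  M = 0;  N = 0

Compute the unit normal N̂(u, v) = (cos(u), sin(u), 0), and the second partials r_uu, r_uv, r_vv. Take dot products:
  L(u, v) = r_uu · N̂ = -8,
  M(u, v) = r_uv · N̂ = 0,
  N(u, v) = r_vv · N̂ = 0.
Evaluating at (u, v) = (2*pi/5, 4):
  L = -8, M = 0, N = 0.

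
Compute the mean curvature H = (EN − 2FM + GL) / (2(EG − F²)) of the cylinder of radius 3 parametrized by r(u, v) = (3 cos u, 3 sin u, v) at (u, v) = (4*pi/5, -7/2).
H = -1/6

With E = 9, F = 0, G = 1, L = -3, M = 0, N = 0, assemble
  H = (EN − 2FM + GL) / (2(EG − F²)) = -1/6.
At (u, v) = (4*pi/5, -7/2): H = -1/6.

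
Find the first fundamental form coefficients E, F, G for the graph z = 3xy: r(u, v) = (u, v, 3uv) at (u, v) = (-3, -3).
E = 82;  F = 81;  G = 82

Partials: r_u = (1, 0, 3*v), r_v = (0, 1, 3*u). As functions of (u, v):
  E = r_u · r_u = 9*v^2 + 1,
  F = r_u · r_v = 9*u*v,
  G = r_v · r_v = 9*u^2 + 1.
Evaluating at (u, v) = (-3, -3): E = 82, F = 81, G = 82.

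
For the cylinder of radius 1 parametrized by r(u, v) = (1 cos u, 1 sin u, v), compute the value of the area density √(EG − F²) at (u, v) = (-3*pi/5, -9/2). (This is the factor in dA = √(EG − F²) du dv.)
√(EG − F²)|_{(-3*pi/5, -9/2)} = 1

E = 1, F = 0, G = 1, so EG − F² = 1. Taking the positive square root: √(EG − F²) = 1. At (u, v) = (-3*pi/5, -9/2): 1.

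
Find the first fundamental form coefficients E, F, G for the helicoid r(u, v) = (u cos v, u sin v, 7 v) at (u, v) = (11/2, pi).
E = 1;  F = 0;  G = 317/4

Partials: r_u = (cos(v), sin(v), 0), r_v = (-u*sin(v), u*cos(v), 7). As functions of (u, v):
  E = r_u · r_u = 1,
  F = r_u · r_v = 0,
  G = r_v · r_v = u^2 + 49.
Evaluating at (u, v) = (11/2, pi): E = 1, F = 0, G = 317/4.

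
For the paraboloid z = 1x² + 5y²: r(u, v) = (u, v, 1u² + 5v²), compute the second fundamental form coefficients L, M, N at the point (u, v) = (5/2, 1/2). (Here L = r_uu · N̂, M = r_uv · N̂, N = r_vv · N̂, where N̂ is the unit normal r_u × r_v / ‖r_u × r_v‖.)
L = 2*sqrt(51)/51;  M = 0;  N = 10*sqrt(51)/51

Compute the unit normal N̂(u, v) = (-2*u/sqrt(4*u^2 + 100*v^2 + 1), -10*v/sqrt(4*u^2 + 100*v^2 + 1), 1/sqrt(4*u^2 + 100*v^2 + 1)), and the second partials r_uu, r_uv, r_vv. Take dot products:
  L(u, v) = r_uu · N̂ = 2/sqrt(4*u^2 + 100*v^2 + 1),
  M(u, v) = r_uv · N̂ = 0,
  N(u, v) = r_vv · N̂ = 10/sqrt(4*u^2 + 100*v^2 + 1).
Evaluating at (u, v) = (5/2, 1/2):
  L = 2*sqrt(51)/51, M = 0, N = 10*sqrt(51)/51.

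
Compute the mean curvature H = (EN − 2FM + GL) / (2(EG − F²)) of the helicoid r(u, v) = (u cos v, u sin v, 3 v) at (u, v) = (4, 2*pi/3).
H = 0

With E = 1, F = 0, G = u^2 + 9, L = 0, M = -3/sqrt(u^2 + 9), N = 0, assemble
  H = (EN − 2FM + GL) / (2(EG − F²)) = 0.
At (u, v) = (4, 2*pi/3): H = 0.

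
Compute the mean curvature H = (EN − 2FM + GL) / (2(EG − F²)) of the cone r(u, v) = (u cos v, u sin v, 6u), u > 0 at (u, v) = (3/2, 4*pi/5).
H = 2*sqrt(37)/37

With E = 37, F = 0, G = u^2, L = 0, M = 0, N = 6*sqrt(37)*u^2/(37*Abs(u)), assemble
  H = (EN − 2FM + GL) / (2(EG − F²)) = 3*sqrt(37)/(37*Abs(u)).
At (u, v) = (3/2, 4*pi/5): H = 2*sqrt(37)/37.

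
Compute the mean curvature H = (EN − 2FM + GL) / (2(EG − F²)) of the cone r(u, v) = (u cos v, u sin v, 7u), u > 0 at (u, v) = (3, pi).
H = 7*sqrt(2)/60

With E = 50, F = 0, G = u^2, L = 0, M = 0, N = 7*sqrt(2)*u^2/(10*Abs(u)), assemble
  H = (EN − 2FM + GL) / (2(EG − F²)) = 7*sqrt(2)/(20*Abs(u)).
At (u, v) = (3, pi): H = 7*sqrt(2)/60.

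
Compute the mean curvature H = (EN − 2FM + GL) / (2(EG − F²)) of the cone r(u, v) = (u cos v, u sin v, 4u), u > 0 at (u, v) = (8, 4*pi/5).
H = sqrt(17)/68

With E = 17, F = 0, G = u^2, L = 0, M = 0, N = 4*sqrt(17)*u^2/(17*Abs(u)), assemble
  H = (EN − 2FM + GL) / (2(EG − F²)) = 2*sqrt(17)/(17*Abs(u)).
At (u, v) = (8, 4*pi/5): H = sqrt(17)/68.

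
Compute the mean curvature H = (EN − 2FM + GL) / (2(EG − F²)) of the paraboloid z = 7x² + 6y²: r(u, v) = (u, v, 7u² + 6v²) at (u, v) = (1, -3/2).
H = 3457*sqrt(521)/271441

With E = 196*u^2 + 1, F = 168*u*v, G = 144*v^2 + 1, L = 14/sqrt(196*u^2 + 144*v^2 + 1), M = 0, N = 12/sqrt(196*u^2 + 144*v^2 + 1), assemble
  H = (EN − 2FM + GL) / (2(EG − F²)) = (1176*u^2 + 1008*v^2 + 13)/(196*u^2 + 144*v^2 + 1)^(3/2).
At (u, v) = (1, -3/2): H = 3457*sqrt(521)/271441.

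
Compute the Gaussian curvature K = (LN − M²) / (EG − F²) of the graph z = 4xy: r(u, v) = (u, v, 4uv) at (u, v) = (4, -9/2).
K = -16/337561

Coefficients of the first fundamental form: E = 16*v^2 + 1, F = 16*u*v, G = 16*u^2 + 1.
Coefficients of the second fundamental form: L = 0, M = 4/sqrt(16*u^2 + 16*v^2 + 1), N = 0.
Assemble K = (LN − M²)/(EG − F²) = -16/(256*u^4 + 512*u^2*v^2 + 32*u^2 + 256*v^4 + 32*v^2 + 1). At (u, v) = (4, -9/2): K = -16/337561.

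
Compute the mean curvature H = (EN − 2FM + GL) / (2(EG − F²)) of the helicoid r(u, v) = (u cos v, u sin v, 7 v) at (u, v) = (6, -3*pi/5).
H = 0

With E = 1, F = 0, G = u^2 + 49, L = 0, M = -7/sqrt(u^2 + 49), N = 0, assemble
  H = (EN − 2FM + GL) / (2(EG − F²)) = 0.
At (u, v) = (6, -3*pi/5): H = 0.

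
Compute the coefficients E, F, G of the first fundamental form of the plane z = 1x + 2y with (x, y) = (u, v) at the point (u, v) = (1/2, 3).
E = 2;  F = 2;  G = 5

Partials: r_u = (1, 0, 1), r_v = (0, 1, 2). As functions of (u, v):
  E = r_u · r_u = 2,
  F = r_u · r_v = 2,
  G = r_v · r_v = 5.
Evaluating at (u, v) = (1/2, 3): E = 2, F = 2, G = 5.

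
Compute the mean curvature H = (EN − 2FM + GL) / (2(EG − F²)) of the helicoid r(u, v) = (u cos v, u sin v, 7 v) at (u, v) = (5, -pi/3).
H = 0

With E = 1, F = 0, G = u^2 + 49, L = 0, M = -7/sqrt(u^2 + 49), N = 0, assemble
  H = (EN − 2FM + GL) / (2(EG − F²)) = 0.
At (u, v) = (5, -pi/3): H = 0.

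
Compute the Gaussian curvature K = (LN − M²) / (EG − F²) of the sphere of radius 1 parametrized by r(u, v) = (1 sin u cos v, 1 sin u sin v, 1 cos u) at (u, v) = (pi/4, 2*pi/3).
K = 1

Coefficients of the first fundamental form: E = 1, F = 0, G = sin(u)^2.
Coefficients of the second fundamental form: L = -sin(u)/Abs(sin(u)), M = 0, N = -sin(u)^3/Abs(sin(u)).
Assemble K = (LN − M²)/(EG − F²) = 1. At (u, v) = (pi/4, 2*pi/3): K = 1.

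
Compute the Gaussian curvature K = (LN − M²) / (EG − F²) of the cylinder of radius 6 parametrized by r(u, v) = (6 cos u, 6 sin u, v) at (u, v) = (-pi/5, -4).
K = 0

Coefficients of the first fundamental form: E = 36, F = 0, G = 1.
Coefficients of the second fundamental form: L = -6, M = 0, N = 0.
Assemble K = (LN − M²)/(EG − F²) = 0. At (u, v) = (-pi/5, -4): K = 0.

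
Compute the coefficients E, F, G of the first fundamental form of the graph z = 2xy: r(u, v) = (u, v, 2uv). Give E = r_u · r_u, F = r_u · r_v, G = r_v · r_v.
E = 4*v^2 + 1;  F = 4*u*v;  G = 4*u^2 + 1

Compute partials: r_u = (1, 0, 2*v), r_v = (0, 1, 2*u). Then
  E = r_u · r_u = 4*v^2 + 1,
  F = r_u · r_v = 4*u*v,
  G = r_v · r_v = 4*u^2 + 1.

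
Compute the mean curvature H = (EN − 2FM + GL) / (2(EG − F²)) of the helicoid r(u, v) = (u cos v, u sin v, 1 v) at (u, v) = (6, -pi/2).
H = 0

With E = 1, F = 0, G = u^2 + 1, L = 0, M = -1/sqrt(u^2 + 1), N = 0, assemble
  H = (EN − 2FM + GL) / (2(EG − F²)) = 0.
At (u, v) = (6, -pi/2): H = 0.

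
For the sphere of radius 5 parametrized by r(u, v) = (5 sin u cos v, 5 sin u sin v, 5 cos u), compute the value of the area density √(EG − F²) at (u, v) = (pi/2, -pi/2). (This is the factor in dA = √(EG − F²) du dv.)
√(EG − F²)|_{(pi/2, -pi/2)} = 25

E = 25, F = 0, G = 25*sin(u)^2, so EG − F² = 625*sin(u)^2. Taking the positive square root: √(EG − F²) = 25*Abs(sin(u)). At (u, v) = (pi/2, -pi/2): 25.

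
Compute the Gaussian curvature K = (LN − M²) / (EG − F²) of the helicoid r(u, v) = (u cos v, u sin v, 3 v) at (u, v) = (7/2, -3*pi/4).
K = -144/7225

Coefficients of the first fundamental form: E = 1, F = 0, G = u^2 + 9.
Coefficients of the second fundamental form: L = 0, M = -3/sqrt(u^2 + 9), N = 0.
Assemble K = (LN − M²)/(EG − F²) = -9/(u^2 + 9)^2. At (u, v) = (7/2, -3*pi/4): K = -144/7225.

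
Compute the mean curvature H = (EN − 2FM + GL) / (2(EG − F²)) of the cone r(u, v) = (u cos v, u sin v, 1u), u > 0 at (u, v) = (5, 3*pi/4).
H = sqrt(2)/20

With E = 2, F = 0, G = u^2, L = 0, M = 0, N = sqrt(2)*u^2/(2*Abs(u)), assemble
  H = (EN − 2FM + GL) / (2(EG − F²)) = sqrt(2)/(4*Abs(u)).
At (u, v) = (5, 3*pi/4): H = sqrt(2)/20.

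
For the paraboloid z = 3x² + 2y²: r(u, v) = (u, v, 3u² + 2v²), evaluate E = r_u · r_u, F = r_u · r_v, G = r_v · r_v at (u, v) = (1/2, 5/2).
E = 10;  F = 30;  G = 101

Partials: r_u = (1, 0, 6*u), r_v = (0, 1, 4*v). As functions of (u, v):
  E = r_u · r_u = 36*u^2 + 1,
  F = r_u · r_v = 24*u*v,
  G = r_v · r_v = 16*v^2 + 1.
Evaluating at (u, v) = (1/2, 5/2): E = 10, F = 30, G = 101.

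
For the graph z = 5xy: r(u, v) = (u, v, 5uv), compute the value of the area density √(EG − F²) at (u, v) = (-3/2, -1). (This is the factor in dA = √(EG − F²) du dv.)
√(EG − F²)|_{(-3/2, -1)} = sqrt(329)/2

E = 25*v^2 + 1, F = 25*u*v, G = 25*u^2 + 1, so EG − F² = 25*u^2 + 25*v^2 + 1. Taking the positive square root: √(EG − F²) = sqrt(25*u^2 + 25*v^2 + 1). At (u, v) = (-3/2, -1): sqrt(329)/2.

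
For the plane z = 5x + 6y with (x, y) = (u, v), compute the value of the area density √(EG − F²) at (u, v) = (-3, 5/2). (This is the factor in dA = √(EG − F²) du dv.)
√(EG − F²)|_{(-3, 5/2)} = sqrt(62)

E = 26, F = 30, G = 37, so EG − F² = 62. Taking the positive square root: √(EG − F²) = sqrt(62). At (u, v) = (-3, 5/2): sqrt(62).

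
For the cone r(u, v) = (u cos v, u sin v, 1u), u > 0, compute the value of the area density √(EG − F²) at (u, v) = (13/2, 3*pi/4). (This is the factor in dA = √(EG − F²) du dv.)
√(EG − F²)|_{(13/2, 3*pi/4)} = 13*sqrt(2)/2

E = 2, F = 0, G = u^2, so EG − F² = 2*u^2. Taking the positive square root: √(EG − F²) = sqrt(2)*Abs(u). At (u, v) = (13/2, 3*pi/4): 13*sqrt(2)/2.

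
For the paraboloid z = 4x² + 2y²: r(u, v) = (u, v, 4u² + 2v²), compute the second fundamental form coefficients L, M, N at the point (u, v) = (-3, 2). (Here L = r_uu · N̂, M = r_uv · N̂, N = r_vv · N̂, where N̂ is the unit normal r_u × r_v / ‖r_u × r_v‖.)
L = 8*sqrt(641)/641;  M = 0;  N = 4*sqrt(641)/641

Compute the unit normal N̂(u, v) = (-8*u/sqrt(64*u^2 + 16*v^2 + 1), -4*v/sqrt(64*u^2 + 16*v^2 + 1), 1/sqrt(64*u^2 + 16*v^2 + 1)), and the second partials r_uu, r_uv, r_vv. Take dot products:
  L(u, v) = r_uu · N̂ = 8/sqrt(64*u^2 + 16*v^2 + 1),
  M(u, v) = r_uv · N̂ = 0,
  N(u, v) = r_vv · N̂ = 4/sqrt(64*u^2 + 16*v^2 + 1).
Evaluating at (u, v) = (-3, 2):
  L = 8*sqrt(641)/641, M = 0, N = 4*sqrt(641)/641.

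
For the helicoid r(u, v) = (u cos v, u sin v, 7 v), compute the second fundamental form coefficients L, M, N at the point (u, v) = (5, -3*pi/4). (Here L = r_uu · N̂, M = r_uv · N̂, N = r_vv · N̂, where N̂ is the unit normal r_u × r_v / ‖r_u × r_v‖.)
L = 0;  M = -7*sqrt(74)/74;  N = 0

Compute the unit normal N̂(u, v) = (7*sin(v)/sqrt(u^2 + 49), -7*cos(v)/sqrt(u^2 + 49), u/sqrt(u^2 + 49)), and the second partials r_uu, r_uv, r_vv. Take dot products:
  L(u, v) = r_uu · N̂ = 0,
  M(u, v) = r_uv · N̂ = -7/sqrt(u^2 + 49),
  N(u, v) = r_vv · N̂ = 0.
Evaluating at (u, v) = (5, -3*pi/4):
  L = 0, M = -7*sqrt(74)/74, N = 0.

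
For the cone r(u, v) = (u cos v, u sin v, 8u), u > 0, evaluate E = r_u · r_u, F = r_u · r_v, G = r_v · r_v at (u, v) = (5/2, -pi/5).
E = 65;  F = 0;  G = 25/4

Partials: r_u = (cos(v), sin(v), 8), r_v = (-u*sin(v), u*cos(v), 0). As functions of (u, v):
  E = r_u · r_u = 65,
  F = r_u · r_v = 0,
  G = r_v · r_v = u^2.
Evaluating at (u, v) = (5/2, -pi/5): E = 65, F = 0, G = 25/4.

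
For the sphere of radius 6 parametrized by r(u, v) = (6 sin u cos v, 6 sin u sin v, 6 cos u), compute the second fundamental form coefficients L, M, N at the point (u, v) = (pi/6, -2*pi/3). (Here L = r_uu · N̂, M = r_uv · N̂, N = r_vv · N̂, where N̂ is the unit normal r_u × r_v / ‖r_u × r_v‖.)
L = -6;  M = 0;  N = -3/2

Compute the unit normal N̂(u, v) = (sin(u)^2*cos(v)/Abs(sin(u)), sin(u)^2*sin(v)/Abs(sin(u)), sin(2*u)/(2*Abs(sin(u)))), and the second partials r_uu, r_uv, r_vv. Take dot products:
  L(u, v) = r_uu · N̂ = -6*sin(u)/Abs(sin(u)),
  M(u, v) = r_uv · N̂ = 0,
  N(u, v) = r_vv · N̂ = -6*sin(u)^3/Abs(sin(u)).
Evaluating at (u, v) = (pi/6, -2*pi/3):
  L = -6, M = 0, N = -3/2.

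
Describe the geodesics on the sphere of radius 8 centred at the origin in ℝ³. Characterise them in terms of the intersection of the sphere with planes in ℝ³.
Geodesics on the sphere of radius 8 are great circles — circles of radius 8 obtained as the intersection of the sphere with planes through the origin (the centre of the sphere).

A curve α(t) of nonzero constant speed on the sphere of radius 8 is a geodesic iff its acceleration α̈ is everywhere normal to the surface, i.e. parallel to the radial vector α(t). Then d/dt(α × α̇) = α̇ × α̇ + α × α̈ = 0, so α × α̇ is a constant vector n ≠ 0 and α(t) · n = 0 for all t: α lies in the plane through the origin with normal n. The intersection of that plane with the sphere is a circle of radius 8 (a great circle). Conversely, a great circle traversed at constant speed has centripetal acceleration pointing at the origin, hence normal to the sphere, so every great circle is a geodesic.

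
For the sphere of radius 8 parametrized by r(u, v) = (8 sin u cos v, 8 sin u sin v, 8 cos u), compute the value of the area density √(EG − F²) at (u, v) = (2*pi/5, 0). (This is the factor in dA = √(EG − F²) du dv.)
√(EG − F²)|_{(2*pi/5, 0)} = 16*sqrt(2*sqrt(5) + 10)

E = 64, F = 0, G = 64*sin(u)^2, so EG − F² = 4096*sin(u)^2. Taking the positive square root: √(EG − F²) = 64*Abs(sin(u)). At (u, v) = (2*pi/5, 0): 16*sqrt(2*sqrt(5) + 10).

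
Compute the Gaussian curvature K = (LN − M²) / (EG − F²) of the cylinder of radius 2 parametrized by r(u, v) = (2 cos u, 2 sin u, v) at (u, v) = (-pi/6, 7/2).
K = 0

Coefficients of the first fundamental form: E = 4, F = 0, G = 1.
Coefficients of the second fundamental form: L = -2, M = 0, N = 0.
Assemble K = (LN − M²)/(EG − F²) = 0. At (u, v) = (-pi/6, 7/2): K = 0.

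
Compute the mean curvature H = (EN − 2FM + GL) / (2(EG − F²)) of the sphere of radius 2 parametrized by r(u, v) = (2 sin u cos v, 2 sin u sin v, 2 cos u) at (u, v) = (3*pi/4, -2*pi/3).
H = -1/2

With E = 4, F = 0, G = 4*sin(u)^2, L = -2*sin(u)/Abs(sin(u)), M = 0, N = -2*sin(u)^3/Abs(sin(u)), assemble
  H = (EN − 2FM + GL) / (2(EG − F²)) = -sin(u)/(2*Abs(sin(u))).
At (u, v) = (3*pi/4, -2*pi/3): H = -1/2.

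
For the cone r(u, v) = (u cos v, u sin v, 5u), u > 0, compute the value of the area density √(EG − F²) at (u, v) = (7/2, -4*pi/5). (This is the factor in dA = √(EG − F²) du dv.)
√(EG − F²)|_{(7/2, -4*pi/5)} = 7*sqrt(26)/2

E = 26, F = 0, G = u^2, so EG − F² = 26*u^2. Taking the positive square root: √(EG − F²) = sqrt(26)*Abs(u). At (u, v) = (7/2, -4*pi/5): 7*sqrt(26)/2.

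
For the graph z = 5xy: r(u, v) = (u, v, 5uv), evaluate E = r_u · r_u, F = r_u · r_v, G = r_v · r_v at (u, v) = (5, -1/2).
E = 29/4;  F = -125/2;  G = 626

Partials: r_u = (1, 0, 5*v), r_v = (0, 1, 5*u). As functions of (u, v):
  E = r_u · r_u = 25*v^2 + 1,
  F = r_u · r_v = 25*u*v,
  G = r_v · r_v = 25*u^2 + 1.
Evaluating at (u, v) = (5, -1/2): E = 29/4, F = -125/2, G = 626.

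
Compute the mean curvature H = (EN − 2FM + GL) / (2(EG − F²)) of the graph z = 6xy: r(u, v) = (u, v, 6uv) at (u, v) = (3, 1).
H = -648/6859

With E = 36*v^2 + 1, F = 36*u*v, G = 36*u^2 + 1, L = 0, M = 6/sqrt(36*u^2 + 36*v^2 + 1), N = 0, assemble
  H = (EN − 2FM + GL) / (2(EG − F²)) = -216*u*v/(36*u^2 + 36*v^2 + 1)^(3/2).
At (u, v) = (3, 1): H = -648/6859.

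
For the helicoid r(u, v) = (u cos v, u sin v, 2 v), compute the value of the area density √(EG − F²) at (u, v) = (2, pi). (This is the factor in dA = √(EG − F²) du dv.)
√(EG − F²)|_{(2, pi)} = 2*sqrt(2)

E = 1, F = 0, G = u^2 + 4, so EG − F² = u^2 + 4. Taking the positive square root: √(EG − F²) = sqrt(u^2 + 4). At (u, v) = (2, pi): 2*sqrt(2).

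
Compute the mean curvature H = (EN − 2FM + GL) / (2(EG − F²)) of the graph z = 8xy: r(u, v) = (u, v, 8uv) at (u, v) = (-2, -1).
H = -1024*sqrt(321)/103041

With E = 64*v^2 + 1, F = 64*u*v, G = 64*u^2 + 1, L = 0, M = 8/sqrt(64*u^2 + 64*v^2 + 1), N = 0, assemble
  H = (EN − 2FM + GL) / (2(EG − F²)) = -512*u*v/(64*u^2 + 64*v^2 + 1)^(3/2).
At (u, v) = (-2, -1): H = -1024*sqrt(321)/103041.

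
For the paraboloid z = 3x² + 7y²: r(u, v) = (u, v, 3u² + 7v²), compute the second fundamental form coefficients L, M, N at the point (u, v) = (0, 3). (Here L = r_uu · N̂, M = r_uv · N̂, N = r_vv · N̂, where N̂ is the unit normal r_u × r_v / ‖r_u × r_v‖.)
L = 6*sqrt(1765)/1765;  M = 0;  N = 14*sqrt(1765)/1765

Compute the unit normal N̂(u, v) = (-6*u/sqrt(36*u^2 + 196*v^2 + 1), -14*v/sqrt(36*u^2 + 196*v^2 + 1), 1/sqrt(36*u^2 + 196*v^2 + 1)), and the second partials r_uu, r_uv, r_vv. Take dot products:
  L(u, v) = r_uu · N̂ = 6/sqrt(36*u^2 + 196*v^2 + 1),
  M(u, v) = r_uv · N̂ = 0,
  N(u, v) = r_vv · N̂ = 14/sqrt(36*u^2 + 196*v^2 + 1).
Evaluating at (u, v) = (0, 3):
  L = 6*sqrt(1765)/1765, M = 0, N = 14*sqrt(1765)/1765.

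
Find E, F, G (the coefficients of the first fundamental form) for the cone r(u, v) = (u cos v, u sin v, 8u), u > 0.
E = 65;  F = 0;  G = u^2

Compute partials: r_u = (cos(v), sin(v), 8), r_v = (-u*sin(v), u*cos(v), 0). Then
  E = r_u · r_u = 65,
  F = r_u · r_v = 0,
  G = r_v · r_v = u^2.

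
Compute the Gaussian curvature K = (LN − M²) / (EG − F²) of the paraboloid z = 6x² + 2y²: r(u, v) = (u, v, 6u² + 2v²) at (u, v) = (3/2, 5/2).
K = 48/180625

Coefficients of the first fundamental form: E = 144*u^2 + 1, F = 48*u*v, G = 16*v^2 + 1.
Coefficients of the second fundamental form: L = 12/sqrt(144*u^2 + 16*v^2 + 1), M = 0, N = 4/sqrt(144*u^2 + 16*v^2 + 1).
Assemble K = (LN − M²)/(EG − F²) = 48/(20736*u^4 + 4608*u^2*v^2 + 288*u^2 + 256*v^4 + 32*v^2 + 1). At (u, v) = (3/2, 5/2): K = 48/180625.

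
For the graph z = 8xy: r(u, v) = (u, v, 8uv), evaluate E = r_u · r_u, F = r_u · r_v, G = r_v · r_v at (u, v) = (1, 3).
E = 577;  F = 192;  G = 65

Partials: r_u = (1, 0, 8*v), r_v = (0, 1, 8*u). As functions of (u, v):
  E = r_u · r_u = 64*v^2 + 1,
  F = r_u · r_v = 64*u*v,
  G = r_v · r_v = 64*u^2 + 1.
Evaluating at (u, v) = (1, 3): E = 577, F = 192, G = 65.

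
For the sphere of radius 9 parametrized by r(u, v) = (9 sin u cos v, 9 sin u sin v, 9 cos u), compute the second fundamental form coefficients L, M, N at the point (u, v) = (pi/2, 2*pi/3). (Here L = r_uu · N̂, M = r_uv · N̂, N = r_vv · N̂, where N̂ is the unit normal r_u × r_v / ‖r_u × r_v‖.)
L = -9;  M = 0;  N = -9

Compute the unit normal N̂(u, v) = (sin(u)^2*cos(v)/Abs(sin(u)), sin(u)^2*sin(v)/Abs(sin(u)), sin(2*u)/(2*Abs(sin(u)))), and the second partials r_uu, r_uv, r_vv. Take dot products:
  L(u, v) = r_uu · N̂ = -9*sin(u)/Abs(sin(u)),
  M(u, v) = r_uv · N̂ = 0,
  N(u, v) = r_vv · N̂ = -9*sin(u)^3/Abs(sin(u)).
Evaluating at (u, v) = (pi/2, 2*pi/3):
  L = -9, M = 0, N = -9.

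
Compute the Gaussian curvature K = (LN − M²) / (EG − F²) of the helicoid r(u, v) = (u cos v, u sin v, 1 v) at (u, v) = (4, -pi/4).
K = -1/289

Coefficients of the first fundamental form: E = 1, F = 0, G = u^2 + 1.
Coefficients of the second fundamental form: L = 0, M = -1/sqrt(u^2 + 1), N = 0.
Assemble K = (LN − M²)/(EG − F²) = -1/(u^2 + 1)^2. At (u, v) = (4, -pi/4): K = -1/289.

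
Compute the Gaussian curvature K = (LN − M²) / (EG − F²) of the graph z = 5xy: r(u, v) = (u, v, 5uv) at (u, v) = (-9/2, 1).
K = -400/4532641

Coefficients of the first fundamental form: E = 25*v^2 + 1, F = 25*u*v, G = 25*u^2 + 1.
Coefficients of the second fundamental form: L = 0, M = 5/sqrt(25*u^2 + 25*v^2 + 1), N = 0.
Assemble K = (LN − M²)/(EG − F²) = -25/(625*u^4 + 1250*u^2*v^2 + 50*u^2 + 625*v^4 + 50*v^2 + 1). At (u, v) = (-9/2, 1): K = -400/4532641.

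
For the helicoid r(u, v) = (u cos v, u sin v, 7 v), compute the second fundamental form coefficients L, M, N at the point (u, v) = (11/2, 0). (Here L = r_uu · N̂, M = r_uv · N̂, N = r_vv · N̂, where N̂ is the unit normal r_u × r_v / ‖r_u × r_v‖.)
L = 0;  M = -14*sqrt(317)/317;  N = 0

Compute the unit normal N̂(u, v) = (7*sin(v)/sqrt(u^2 + 49), -7*cos(v)/sqrt(u^2 + 49), u/sqrt(u^2 + 49)), and the second partials r_uu, r_uv, r_vv. Take dot products:
  L(u, v) = r_uu · N̂ = 0,
  M(u, v) = r_uv · N̂ = -7/sqrt(u^2 + 49),
  N(u, v) = r_vv · N̂ = 0.
Evaluating at (u, v) = (11/2, 0):
  L = 0, M = -14*sqrt(317)/317, N = 0.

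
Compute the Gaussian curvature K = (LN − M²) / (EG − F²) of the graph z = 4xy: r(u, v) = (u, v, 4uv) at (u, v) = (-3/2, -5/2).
K = -16/18769

Coefficients of the first fundamental form: E = 16*v^2 + 1, F = 16*u*v, G = 16*u^2 + 1.
Coefficients of the second fundamental form: L = 0, M = 4/sqrt(16*u^2 + 16*v^2 + 1), N = 0.
Assemble K = (LN − M²)/(EG − F²) = -16/(256*u^4 + 512*u^2*v^2 + 32*u^2 + 256*v^4 + 32*v^2 + 1). At (u, v) = (-3/2, -5/2): K = -16/18769.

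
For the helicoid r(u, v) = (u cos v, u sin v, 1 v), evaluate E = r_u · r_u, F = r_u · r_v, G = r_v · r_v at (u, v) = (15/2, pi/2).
E = 1;  F = 0;  G = 229/4

Partials: r_u = (cos(v), sin(v), 0), r_v = (-u*sin(v), u*cos(v), 1). As functions of (u, v):
  E = r_u · r_u = 1,
  F = r_u · r_v = 0,
  G = r_v · r_v = u^2 + 1.
Evaluating at (u, v) = (15/2, pi/2): E = 1, F = 0, G = 229/4.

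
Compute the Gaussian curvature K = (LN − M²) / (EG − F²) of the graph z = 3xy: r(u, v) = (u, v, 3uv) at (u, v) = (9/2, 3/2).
K = -36/165649

Coefficients of the first fundamental form: E = 9*v^2 + 1, F = 9*u*v, G = 9*u^2 + 1.
Coefficients of the second fundamental form: L = 0, M = 3/sqrt(9*u^2 + 9*v^2 + 1), N = 0.
Assemble K = (LN − M²)/(EG − F²) = -9/(81*u^4 + 162*u^2*v^2 + 18*u^2 + 81*v^4 + 18*v^2 + 1). At (u, v) = (9/2, 3/2): K = -36/165649.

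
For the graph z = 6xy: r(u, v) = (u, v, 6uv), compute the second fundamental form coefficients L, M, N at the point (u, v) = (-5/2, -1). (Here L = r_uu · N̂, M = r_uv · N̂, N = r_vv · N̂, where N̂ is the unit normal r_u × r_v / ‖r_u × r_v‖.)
L = 0;  M = 3*sqrt(262)/131;  N = 0

Compute the unit normal N̂(u, v) = (-6*v/sqrt(36*u^2 + 36*v^2 + 1), -6*u/sqrt(36*u^2 + 36*v^2 + 1), 1/sqrt(36*u^2 + 36*v^2 + 1)), and the second partials r_uu, r_uv, r_vv. Take dot products:
  L(u, v) = r_uu · N̂ = 0,
  M(u, v) = r_uv · N̂ = 6/sqrt(36*u^2 + 36*v^2 + 1),
  N(u, v) = r_vv · N̂ = 0.
Evaluating at (u, v) = (-5/2, -1):
  L = 0, M = 3*sqrt(262)/131, N = 0.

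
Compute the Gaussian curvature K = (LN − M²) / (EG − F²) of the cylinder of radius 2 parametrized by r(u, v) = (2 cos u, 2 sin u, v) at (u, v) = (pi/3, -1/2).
K = 0

Coefficients of the first fundamental form: E = 4, F = 0, G = 1.
Coefficients of the second fundamental form: L = -2, M = 0, N = 0.
Assemble K = (LN − M²)/(EG − F²) = 0. At (u, v) = (pi/3, -1/2): K = 0.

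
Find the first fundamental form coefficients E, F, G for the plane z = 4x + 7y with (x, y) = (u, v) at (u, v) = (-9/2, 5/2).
E = 17;  F = 28;  G = 50

Partials: r_u = (1, 0, 4), r_v = (0, 1, 7). As functions of (u, v):
  E = r_u · r_u = 17,
  F = r_u · r_v = 28,
  G = r_v · r_v = 50.
Evaluating at (u, v) = (-9/2, 5/2): E = 17, F = 28, G = 50.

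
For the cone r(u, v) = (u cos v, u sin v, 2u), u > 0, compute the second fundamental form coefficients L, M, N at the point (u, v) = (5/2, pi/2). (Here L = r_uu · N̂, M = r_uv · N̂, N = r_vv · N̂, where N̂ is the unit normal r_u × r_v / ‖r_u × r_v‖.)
L = 0;  M = 0;  N = sqrt(5)

Compute the unit normal N̂(u, v) = (-2*sqrt(5)*u*cos(v)/(5*Abs(u)), -2*sqrt(5)*u*sin(v)/(5*Abs(u)), sqrt(5)*u/(5*Abs(u))), and the second partials r_uu, r_uv, r_vv. Take dot products:
  L(u, v) = r_uu · N̂ = 0,
  M(u, v) = r_uv · N̂ = 0,
  N(u, v) = r_vv · N̂ = 2*sqrt(5)*u^2/(5*Abs(u)).
Evaluating at (u, v) = (5/2, pi/2):
  L = 0, M = 0, N = sqrt(5).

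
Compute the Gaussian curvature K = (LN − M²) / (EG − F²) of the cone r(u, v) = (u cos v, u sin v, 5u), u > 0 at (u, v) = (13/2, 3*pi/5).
K = 0

Coefficients of the first fundamental form: E = 26, F = 0, G = u^2.
Coefficients of the second fundamental form: L = 0, M = 0, N = 5*sqrt(26)*u^2/(26*Abs(u)).
Assemble K = (LN − M²)/(EG − F²) = 0. At (u, v) = (13/2, 3*pi/5): K = 0.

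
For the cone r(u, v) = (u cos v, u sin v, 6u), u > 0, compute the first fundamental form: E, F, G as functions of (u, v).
E = 37;  F = 0;  G = u^2

Compute partials: r_u = (cos(v), sin(v), 6), r_v = (-u*sin(v), u*cos(v), 0). Then
  E = r_u · r_u = 37,
  F = r_u · r_v = 0,
  G = r_v · r_v = u^2.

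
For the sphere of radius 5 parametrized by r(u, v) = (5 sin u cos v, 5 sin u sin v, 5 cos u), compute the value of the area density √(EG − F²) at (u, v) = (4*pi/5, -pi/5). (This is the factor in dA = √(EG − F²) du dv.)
√(EG − F²)|_{(4*pi/5, -pi/5)} = 25*sqrt(10 - 2*sqrt(5))/4

E = 25, F = 0, G = 25*sin(u)^2, so EG − F² = 625*sin(u)^2. Taking the positive square root: √(EG − F²) = 25*Abs(sin(u)). At (u, v) = (4*pi/5, -pi/5): 25*sqrt(10 - 2*sqrt(5))/4.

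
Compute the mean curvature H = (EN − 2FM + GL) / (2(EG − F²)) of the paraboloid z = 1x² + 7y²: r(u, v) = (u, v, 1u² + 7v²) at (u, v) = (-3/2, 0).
H = 71*sqrt(10)/100

With E = 4*u^2 + 1, F = 28*u*v, G = 196*v^2 + 1, L = 2/sqrt(4*u^2 + 196*v^2 + 1), M = 0, N = 14/sqrt(4*u^2 + 196*v^2 + 1), assemble
  H = (EN − 2FM + GL) / (2(EG − F²)) = 4*(7*u^2 + 49*v^2 + 2)/(4*u^2 + 196*v^2 + 1)^(3/2).
At (u, v) = (-3/2, 0): H = 71*sqrt(10)/100.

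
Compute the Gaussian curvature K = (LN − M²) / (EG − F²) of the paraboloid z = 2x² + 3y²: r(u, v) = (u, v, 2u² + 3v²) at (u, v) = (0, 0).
K = 24

Coefficients of the first fundamental form: E = 16*u^2 + 1, F = 24*u*v, G = 36*v^2 + 1.
Coefficients of the second fundamental form: L = 4/sqrt(16*u^2 + 36*v^2 + 1), M = 0, N = 6/sqrt(16*u^2 + 36*v^2 + 1).
Assemble K = (LN − M²)/(EG − F²) = 24/(256*u^4 + 1152*u^2*v^2 + 32*u^2 + 1296*v^4 + 72*v^2 + 1). At (u, v) = (0, 0): K = 24.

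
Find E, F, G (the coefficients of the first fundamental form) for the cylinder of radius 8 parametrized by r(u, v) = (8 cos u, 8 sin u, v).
E = 64;  F = 0;  G = 1

Compute partials: r_u = (-8*sin(u), 8*cos(u), 0), r_v = (0, 0, 1). Then
  E = r_u · r_u = 64,
  F = r_u · r_v = 0,
  G = r_v · r_v = 1.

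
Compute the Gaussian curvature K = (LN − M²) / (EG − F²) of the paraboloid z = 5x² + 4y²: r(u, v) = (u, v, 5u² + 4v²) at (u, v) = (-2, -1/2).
K = 80/173889

Coefficients of the first fundamental form: E = 100*u^2 + 1, F = 80*u*v, G = 64*v^2 + 1.
Coefficients of the second fundamental form: L = 10/sqrt(100*u^2 + 64*v^2 + 1), M = 0, N = 8/sqrt(100*u^2 + 64*v^2 + 1).
Assemble K = (LN − M²)/(EG − F²) = 80/(10000*u^4 + 12800*u^2*v^2 + 200*u^2 + 4096*v^4 + 128*v^2 + 1). At (u, v) = (-2, -1/2): K = 80/173889.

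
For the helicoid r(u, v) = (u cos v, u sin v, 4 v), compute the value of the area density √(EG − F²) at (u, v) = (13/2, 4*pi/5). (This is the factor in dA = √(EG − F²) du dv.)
√(EG − F²)|_{(13/2, 4*pi/5)} = sqrt(233)/2

E = 1, F = 0, G = u^2 + 16, so EG − F² = u^2 + 16. Taking the positive square root: √(EG − F²) = sqrt(u^2 + 16). At (u, v) = (13/2, 4*pi/5): sqrt(233)/2.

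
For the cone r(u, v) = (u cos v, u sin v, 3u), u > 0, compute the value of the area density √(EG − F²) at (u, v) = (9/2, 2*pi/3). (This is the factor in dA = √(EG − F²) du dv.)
√(EG − F²)|_{(9/2, 2*pi/3)} = 9*sqrt(10)/2

E = 10, F = 0, G = u^2, so EG − F² = 10*u^2. Taking the positive square root: √(EG − F²) = sqrt(10)*Abs(u). At (u, v) = (9/2, 2*pi/3): 9*sqrt(10)/2.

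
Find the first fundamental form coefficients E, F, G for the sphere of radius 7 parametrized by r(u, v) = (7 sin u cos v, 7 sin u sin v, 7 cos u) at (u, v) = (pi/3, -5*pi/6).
E = 49;  F = 0;  G = 147/4

Partials: r_u = (7*cos(u)*cos(v), 7*sin(v)*cos(u), -7*sin(u)), r_v = (-7*sin(u)*sin(v), 7*sin(u)*cos(v), 0). As functions of (u, v):
  E = r_u · r_u = 49,
  F = r_u · r_v = 0,
  G = r_v · r_v = 49*sin(u)^2.
Evaluating at (u, v) = (pi/3, -5*pi/6): E = 49, F = 0, G = 147/4.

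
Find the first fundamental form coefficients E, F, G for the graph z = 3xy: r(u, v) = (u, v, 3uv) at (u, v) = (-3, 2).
E = 37;  F = -54;  G = 82

Partials: r_u = (1, 0, 3*v), r_v = (0, 1, 3*u). As functions of (u, v):
  E = r_u · r_u = 9*v^2 + 1,
  F = r_u · r_v = 9*u*v,
  G = r_v · r_v = 9*u^2 + 1.
Evaluating at (u, v) = (-3, 2): E = 37, F = -54, G = 82.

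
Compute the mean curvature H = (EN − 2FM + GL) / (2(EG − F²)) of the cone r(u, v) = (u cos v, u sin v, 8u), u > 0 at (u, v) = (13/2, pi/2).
H = 8*sqrt(65)/845

With E = 65, F = 0, G = u^2, L = 0, M = 0, N = 8*sqrt(65)*u^2/(65*Abs(u)), assemble
  H = (EN − 2FM + GL) / (2(EG − F²)) = 4*sqrt(65)/(65*Abs(u)).
At (u, v) = (13/2, pi/2): H = 8*sqrt(65)/845.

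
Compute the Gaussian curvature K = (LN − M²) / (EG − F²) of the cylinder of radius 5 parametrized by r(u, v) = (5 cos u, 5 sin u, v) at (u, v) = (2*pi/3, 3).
K = 0

Coefficients of the first fundamental form: E = 25, F = 0, G = 1.
Coefficients of the second fundamental form: L = -5, M = 0, N = 0.
Assemble K = (LN − M²)/(EG − F²) = 0. At (u, v) = (2*pi/3, 3): K = 0.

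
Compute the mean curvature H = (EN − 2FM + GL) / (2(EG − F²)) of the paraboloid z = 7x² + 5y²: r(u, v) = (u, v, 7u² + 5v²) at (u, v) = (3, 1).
H = 9532*sqrt(1865)/3478225

With E = 196*u^2 + 1, F = 140*u*v, G = 100*v^2 + 1, L = 14/sqrt(196*u^2 + 100*v^2 + 1), M = 0, N = 10/sqrt(196*u^2 + 100*v^2 + 1), assemble
  H = (EN − 2FM + GL) / (2(EG − F²)) = 4*(245*u^2 + 175*v^2 + 3)/(196*u^2 + 100*v^2 + 1)^(3/2).
At (u, v) = (3, 1): H = 9532*sqrt(1865)/3478225.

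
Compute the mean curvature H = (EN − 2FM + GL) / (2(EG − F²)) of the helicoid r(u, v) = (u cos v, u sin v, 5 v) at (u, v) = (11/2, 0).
H = 0

With E = 1, F = 0, G = u^2 + 25, L = 0, M = -5/sqrt(u^2 + 25), N = 0, assemble
  H = (EN − 2FM + GL) / (2(EG − F²)) = 0.
At (u, v) = (11/2, 0): H = 0.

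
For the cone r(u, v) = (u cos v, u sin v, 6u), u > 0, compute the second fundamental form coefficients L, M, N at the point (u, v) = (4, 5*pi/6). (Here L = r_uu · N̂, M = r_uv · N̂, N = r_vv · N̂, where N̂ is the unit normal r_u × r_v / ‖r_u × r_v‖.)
L = 0;  M = 0;  N = 24*sqrt(37)/37

Compute the unit normal N̂(u, v) = (-6*sqrt(37)*u*cos(v)/(37*Abs(u)), -6*sqrt(37)*u*sin(v)/(37*Abs(u)), sqrt(37)*u/(37*Abs(u))), and the second partials r_uu, r_uv, r_vv. Take dot products:
  L(u, v) = r_uu · N̂ = 0,
  M(u, v) = r_uv · N̂ = 0,
  N(u, v) = r_vv · N̂ = 6*sqrt(37)*u^2/(37*Abs(u)).
Evaluating at (u, v) = (4, 5*pi/6):
  L = 0, M = 0, N = 24*sqrt(37)/37.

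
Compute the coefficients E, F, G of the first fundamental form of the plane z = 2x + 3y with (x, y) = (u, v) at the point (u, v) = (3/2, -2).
E = 5;  F = 6;  G = 10

Partials: r_u = (1, 0, 2), r_v = (0, 1, 3). As functions of (u, v):
  E = r_u · r_u = 5,
  F = r_u · r_v = 6,
  G = r_v · r_v = 10.
Evaluating at (u, v) = (3/2, -2): E = 5, F = 6, G = 10.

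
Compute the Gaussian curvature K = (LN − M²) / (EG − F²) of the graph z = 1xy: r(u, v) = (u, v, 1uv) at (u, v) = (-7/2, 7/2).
K = -4/2601

Coefficients of the first fundamental form: E = v^2 + 1, F = u*v, G = u^2 + 1.
Coefficients of the second fundamental form: L = 0, M = 1/sqrt(u^2 + v^2 + 1), N = 0.
Assemble K = (LN − M²)/(EG − F²) = 1/((u^2*v^2 - (u^2 + 1)*(v^2 + 1))*(u^2 + v^2 + 1)). At (u, v) = (-7/2, 7/2): K = -4/2601.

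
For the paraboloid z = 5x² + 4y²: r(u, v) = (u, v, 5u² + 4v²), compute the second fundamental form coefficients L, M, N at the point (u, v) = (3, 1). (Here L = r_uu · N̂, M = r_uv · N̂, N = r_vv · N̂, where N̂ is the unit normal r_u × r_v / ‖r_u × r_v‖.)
L = 2*sqrt(965)/193;  M = 0;  N = 8*sqrt(965)/965

Compute the unit normal N̂(u, v) = (-10*u/sqrt(100*u^2 + 64*v^2 + 1), -8*v/sqrt(100*u^2 + 64*v^2 + 1), 1/sqrt(100*u^2 + 64*v^2 + 1)), and the second partials r_uu, r_uv, r_vv. Take dot products:
  L(u, v) = r_uu · N̂ = 10/sqrt(100*u^2 + 64*v^2 + 1),
  M(u, v) = r_uv · N̂ = 0,
  N(u, v) = r_vv · N̂ = 8/sqrt(100*u^2 + 64*v^2 + 1).
Evaluating at (u, v) = (3, 1):
  L = 2*sqrt(965)/193, M = 0, N = 8*sqrt(965)/965.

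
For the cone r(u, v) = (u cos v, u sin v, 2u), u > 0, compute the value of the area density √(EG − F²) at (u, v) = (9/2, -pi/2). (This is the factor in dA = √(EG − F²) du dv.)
√(EG − F²)|_{(9/2, -pi/2)} = 9*sqrt(5)/2

E = 5, F = 0, G = u^2, so EG − F² = 5*u^2. Taking the positive square root: √(EG − F²) = sqrt(5)*Abs(u). At (u, v) = (9/2, -pi/2): 9*sqrt(5)/2.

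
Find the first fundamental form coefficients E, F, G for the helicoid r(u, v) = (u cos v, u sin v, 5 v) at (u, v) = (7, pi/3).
E = 1;  F = 0;  G = 74

Partials: r_u = (cos(v), sin(v), 0), r_v = (-u*sin(v), u*cos(v), 5). As functions of (u, v):
  E = r_u · r_u = 1,
  F = r_u · r_v = 0,
  G = r_v · r_v = u^2 + 25.
Evaluating at (u, v) = (7, pi/3): E = 1, F = 0, G = 74.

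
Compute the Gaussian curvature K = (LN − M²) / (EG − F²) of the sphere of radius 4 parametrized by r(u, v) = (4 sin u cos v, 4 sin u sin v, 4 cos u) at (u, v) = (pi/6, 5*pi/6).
K = 1/16

Coefficients of the first fundamental form: E = 16, F = 0, G = 16*sin(u)^2.
Coefficients of the second fundamental form: L = -4*sin(u)/Abs(sin(u)), M = 0, N = -4*sin(u)^3/Abs(sin(u)).
Assemble K = (LN − M²)/(EG − F²) = 1/16. At (u, v) = (pi/6, 5*pi/6): K = 1/16.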